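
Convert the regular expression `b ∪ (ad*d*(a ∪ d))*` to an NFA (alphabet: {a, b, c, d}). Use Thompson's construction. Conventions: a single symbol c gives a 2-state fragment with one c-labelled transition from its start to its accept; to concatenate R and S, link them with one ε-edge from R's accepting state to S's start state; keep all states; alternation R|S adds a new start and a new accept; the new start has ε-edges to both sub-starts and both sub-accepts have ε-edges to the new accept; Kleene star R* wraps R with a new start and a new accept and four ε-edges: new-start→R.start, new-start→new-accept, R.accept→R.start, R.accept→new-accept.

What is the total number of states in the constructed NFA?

22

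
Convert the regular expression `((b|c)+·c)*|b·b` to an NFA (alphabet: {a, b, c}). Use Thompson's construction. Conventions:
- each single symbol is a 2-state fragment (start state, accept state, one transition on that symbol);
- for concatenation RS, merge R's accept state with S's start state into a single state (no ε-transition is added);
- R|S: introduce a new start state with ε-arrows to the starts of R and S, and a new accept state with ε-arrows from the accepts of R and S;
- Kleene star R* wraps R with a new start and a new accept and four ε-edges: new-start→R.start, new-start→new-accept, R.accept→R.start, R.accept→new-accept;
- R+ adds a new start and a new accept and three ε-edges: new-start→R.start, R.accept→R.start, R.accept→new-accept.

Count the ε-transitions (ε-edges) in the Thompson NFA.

Per subexpression:
Each of the 5 symbol leaves contributes 0 ε-transitions.
  b|c → 4 ε-transitions
  (b|c)+ → 7 ε-transitions
  (b|c)+·c → 7 ε-transitions
  ((b|c)+·c)* → 11 ε-transitions
  b·b → 0 ε-transitions
  ((b|c)+·c)*|b·b → 15 ε-transitions

15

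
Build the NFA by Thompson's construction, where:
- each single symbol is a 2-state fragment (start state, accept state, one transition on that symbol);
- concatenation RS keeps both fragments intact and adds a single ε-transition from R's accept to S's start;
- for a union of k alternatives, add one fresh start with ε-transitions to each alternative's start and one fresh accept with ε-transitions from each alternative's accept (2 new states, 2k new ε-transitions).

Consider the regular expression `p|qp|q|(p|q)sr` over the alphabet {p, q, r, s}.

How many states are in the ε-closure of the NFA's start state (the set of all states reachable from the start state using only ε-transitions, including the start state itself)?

7

Compute the ε-closure size of each fragment's start state recursively; a symbol fragment's start has no outgoing ε-edge, so its closure is just itself (size 1).
  qp → |closure| equals the left operand's closure size = 1 (its accept is not ε-reachable, so the closure stops there)
  p|q → new start ε-reaches every alternative's start; none of them accept ε, so the new accept is not reached: |closure| = 1 + 1 + 1 = 3
  (p|q)sr → |closure| equals the left operand's closure size = 3 (its accept is not ε-reachable, so the closure stops there)
  p|qp|q|(p|q)sr → |closure| = 1 + 1 + 1 + 1 + 3 = 7 (the new accept is not ε-reachable since no branch accepts ε)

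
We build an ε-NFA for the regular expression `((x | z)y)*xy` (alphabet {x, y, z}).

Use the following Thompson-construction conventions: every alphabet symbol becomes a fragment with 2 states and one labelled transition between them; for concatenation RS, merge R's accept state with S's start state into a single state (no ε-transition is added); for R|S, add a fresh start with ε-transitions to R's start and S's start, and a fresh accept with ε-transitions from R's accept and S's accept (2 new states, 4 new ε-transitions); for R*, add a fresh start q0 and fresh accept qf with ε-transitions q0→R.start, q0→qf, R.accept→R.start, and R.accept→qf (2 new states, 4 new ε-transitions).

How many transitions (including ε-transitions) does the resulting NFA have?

Bottom-up over the parse tree:
Each of the 5 symbol leaves contributes 1 transition (1 symbol, 0 ε).
  x | z → 6 transitions (2 symbol, 4 ε)
  (x | z)y → 7 transitions (3 symbol, 4 ε)
  ((x | z)y)* → 11 transitions (3 symbol, 8 ε)
  ((x | z)y)*xy → 13 transitions (5 symbol, 8 ε)

13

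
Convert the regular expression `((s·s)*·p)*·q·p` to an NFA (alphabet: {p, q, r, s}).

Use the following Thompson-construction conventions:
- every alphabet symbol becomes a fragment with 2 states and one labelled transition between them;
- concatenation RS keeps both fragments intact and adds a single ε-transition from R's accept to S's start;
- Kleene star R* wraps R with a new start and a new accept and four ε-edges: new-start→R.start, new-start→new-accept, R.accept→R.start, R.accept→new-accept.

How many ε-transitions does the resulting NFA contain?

Bottom-up over the parse tree:
Each of the 5 symbol leaves contributes 0 ε-transitions.
  s·s → 1 ε-transition
  (s·s)* → 5 ε-transitions
  (s·s)*·p → 6 ε-transitions
  ((s·s)*·p)* → 10 ε-transitions
  ((s·s)*·p)*·q·p → 12 ε-transitions

12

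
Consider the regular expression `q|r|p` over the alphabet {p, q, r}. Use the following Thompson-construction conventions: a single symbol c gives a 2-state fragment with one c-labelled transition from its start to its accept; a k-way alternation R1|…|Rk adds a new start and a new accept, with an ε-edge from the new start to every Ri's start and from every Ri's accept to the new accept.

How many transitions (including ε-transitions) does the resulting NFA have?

Bottom-up over the parse tree:
Each of the 3 symbol leaves contributes 1 transition (1 symbol, 0 ε).
  q|r|p = 9 transitions (3 symbol, 6 ε)

9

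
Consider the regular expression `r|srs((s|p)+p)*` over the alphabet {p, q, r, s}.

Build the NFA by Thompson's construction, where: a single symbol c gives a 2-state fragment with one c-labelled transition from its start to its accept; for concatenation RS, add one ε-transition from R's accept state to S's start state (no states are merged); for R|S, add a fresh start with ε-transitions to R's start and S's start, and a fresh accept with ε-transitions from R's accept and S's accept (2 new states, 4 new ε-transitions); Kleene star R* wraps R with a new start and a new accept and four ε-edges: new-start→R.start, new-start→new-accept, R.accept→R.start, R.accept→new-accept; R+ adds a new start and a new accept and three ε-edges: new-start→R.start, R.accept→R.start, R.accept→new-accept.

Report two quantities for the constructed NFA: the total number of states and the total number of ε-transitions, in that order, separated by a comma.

22, 19

By structural recursion:
Each of the 7 symbol leaves contributes 2 states and 0 ε-transitions.
  s|p : 6 states, 4 ε-transitions
  (s|p)+ : 8 states, 7 ε-transitions
  (s|p)+p : 10 states, 8 ε-transitions
  ((s|p)+p)* : 12 states, 12 ε-transitions
  srs((s|p)+p)* : 18 states, 15 ε-transitions
  r|srs((s|p)+p)* : 22 states, 19 ε-transitions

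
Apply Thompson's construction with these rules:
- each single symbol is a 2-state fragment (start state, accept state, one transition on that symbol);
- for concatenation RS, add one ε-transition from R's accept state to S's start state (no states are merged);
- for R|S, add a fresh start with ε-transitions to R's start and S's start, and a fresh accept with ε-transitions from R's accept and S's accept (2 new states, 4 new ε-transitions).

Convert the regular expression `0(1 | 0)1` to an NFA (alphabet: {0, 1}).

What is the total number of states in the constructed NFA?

By structural recursion:
Each of the 4 symbol leaves contributes a 2-state fragment.
  1 | 0 → 6 states
  0(1 | 0)1 → 10 states

10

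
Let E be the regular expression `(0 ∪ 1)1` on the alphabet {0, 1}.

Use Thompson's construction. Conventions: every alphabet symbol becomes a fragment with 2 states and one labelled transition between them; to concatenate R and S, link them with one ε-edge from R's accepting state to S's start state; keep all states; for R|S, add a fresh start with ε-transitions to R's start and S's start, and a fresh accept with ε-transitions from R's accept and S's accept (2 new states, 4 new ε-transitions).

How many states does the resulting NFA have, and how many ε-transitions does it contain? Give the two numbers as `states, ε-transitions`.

Building bottom-up:
Each of the 3 symbol leaves contributes 2 states and 0 ε-transitions.
  0 ∪ 1 → 6 states, 4 ε-transitions
  (0 ∪ 1)1 → 8 states, 5 ε-transitions

8, 5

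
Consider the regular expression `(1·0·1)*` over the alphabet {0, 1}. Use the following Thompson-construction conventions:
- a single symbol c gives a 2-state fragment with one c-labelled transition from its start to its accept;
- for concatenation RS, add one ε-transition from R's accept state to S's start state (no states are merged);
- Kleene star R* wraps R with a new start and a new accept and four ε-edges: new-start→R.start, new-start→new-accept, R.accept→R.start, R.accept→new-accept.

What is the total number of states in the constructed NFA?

By structural recursion:
Each of the 3 symbol leaves contributes a 2-state fragment.
  1·0·1 : 6 states
  (1·0·1)* : 8 states

8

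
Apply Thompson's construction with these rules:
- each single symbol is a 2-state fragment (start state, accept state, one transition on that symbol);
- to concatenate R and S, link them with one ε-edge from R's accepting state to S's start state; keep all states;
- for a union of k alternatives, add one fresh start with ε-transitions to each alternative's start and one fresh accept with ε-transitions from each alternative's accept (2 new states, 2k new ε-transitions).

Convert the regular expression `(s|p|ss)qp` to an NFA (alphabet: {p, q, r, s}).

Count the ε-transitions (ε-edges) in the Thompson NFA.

9

Recursing over subexpressions:
Each of the 6 symbol leaves contributes 0 ε-transitions.
  ss : 1 ε-transition
  s|p|ss : 7 ε-transitions
  (s|p|ss)qp : 9 ε-transitions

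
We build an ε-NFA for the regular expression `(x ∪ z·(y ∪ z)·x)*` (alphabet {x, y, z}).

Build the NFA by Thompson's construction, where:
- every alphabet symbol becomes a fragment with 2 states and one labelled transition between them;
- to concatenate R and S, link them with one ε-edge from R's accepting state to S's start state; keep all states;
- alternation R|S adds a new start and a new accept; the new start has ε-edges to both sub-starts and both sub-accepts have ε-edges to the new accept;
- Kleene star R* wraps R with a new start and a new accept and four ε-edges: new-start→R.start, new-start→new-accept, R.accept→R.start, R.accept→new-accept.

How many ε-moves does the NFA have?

Building bottom-up:
Each of the 5 symbol leaves contributes 0 ε-transitions.
  y ∪ z → 4 ε-transitions
  z·(y ∪ z)·x → 6 ε-transitions
  x ∪ z·(y ∪ z)·x → 10 ε-transitions
  (x ∪ z·(y ∪ z)·x)* → 14 ε-transitions

14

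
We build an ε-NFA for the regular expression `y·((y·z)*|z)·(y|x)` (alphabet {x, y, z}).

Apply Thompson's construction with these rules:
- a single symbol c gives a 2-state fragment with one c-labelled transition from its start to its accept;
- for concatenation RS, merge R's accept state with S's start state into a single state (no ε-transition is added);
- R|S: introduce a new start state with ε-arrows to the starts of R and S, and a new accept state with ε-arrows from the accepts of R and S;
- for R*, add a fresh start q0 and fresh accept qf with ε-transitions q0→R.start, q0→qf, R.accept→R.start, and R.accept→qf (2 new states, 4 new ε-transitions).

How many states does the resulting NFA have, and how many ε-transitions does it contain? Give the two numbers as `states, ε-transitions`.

Per subexpression:
Each of the 6 symbol leaves contributes 2 states and 0 ε-transitions.
  y·z : 3 states, 0 ε-transitions
  (y·z)* : 5 states, 4 ε-transitions
  (y·z)*|z : 9 states, 8 ε-transitions
  y|x : 6 states, 4 ε-transitions
  y·((y·z)*|z)·(y|x) : 15 states, 12 ε-transitions

15, 12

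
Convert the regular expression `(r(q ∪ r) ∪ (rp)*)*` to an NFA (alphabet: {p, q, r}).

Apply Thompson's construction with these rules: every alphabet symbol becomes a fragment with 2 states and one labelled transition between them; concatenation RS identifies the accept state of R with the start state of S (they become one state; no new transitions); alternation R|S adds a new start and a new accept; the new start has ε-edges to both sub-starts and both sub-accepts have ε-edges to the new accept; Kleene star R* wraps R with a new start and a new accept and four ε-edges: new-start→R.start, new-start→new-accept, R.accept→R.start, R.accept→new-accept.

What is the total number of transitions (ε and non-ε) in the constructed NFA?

Recursing over subexpressions:
Each of the 5 symbol leaves contributes 1 transition (1 symbol, 0 ε).
  q ∪ r — 6 transitions (2 symbol, 4 ε)
  r(q ∪ r) — 7 transitions (3 symbol, 4 ε)
  rp — 2 transitions (2 symbol, 0 ε)
  (rp)* — 6 transitions (2 symbol, 4 ε)
  r(q ∪ r) ∪ (rp)* — 17 transitions (5 symbol, 12 ε)
  (r(q ∪ r) ∪ (rp)*)* — 21 transitions (5 symbol, 16 ε)

21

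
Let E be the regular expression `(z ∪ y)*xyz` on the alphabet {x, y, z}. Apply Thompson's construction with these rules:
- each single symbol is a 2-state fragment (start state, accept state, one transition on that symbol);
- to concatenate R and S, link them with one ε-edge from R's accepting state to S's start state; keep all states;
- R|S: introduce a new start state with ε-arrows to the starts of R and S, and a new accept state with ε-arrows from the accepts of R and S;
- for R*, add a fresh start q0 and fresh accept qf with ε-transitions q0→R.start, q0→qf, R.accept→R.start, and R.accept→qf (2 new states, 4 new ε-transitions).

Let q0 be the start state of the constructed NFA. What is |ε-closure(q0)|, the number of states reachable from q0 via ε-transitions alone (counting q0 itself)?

Compute the ε-closure size of each fragment's start state recursively; a symbol fragment's start has no outgoing ε-edge, so its closure is just itself (size 1).
  z ∪ y → C = 1 + 1 + 1 = 3 (the new accept is not ε-reachable since no branch accepts ε)
  (z ∪ y)* → new start has ε-edges to the inner start and to the new accept, so C = 2 + 3 = 5
  (z ∪ y)*xyz → the left operand accepts ε, so the closure extends into the next operand (via the concat ε-link); C = 5 + 1 = 6

6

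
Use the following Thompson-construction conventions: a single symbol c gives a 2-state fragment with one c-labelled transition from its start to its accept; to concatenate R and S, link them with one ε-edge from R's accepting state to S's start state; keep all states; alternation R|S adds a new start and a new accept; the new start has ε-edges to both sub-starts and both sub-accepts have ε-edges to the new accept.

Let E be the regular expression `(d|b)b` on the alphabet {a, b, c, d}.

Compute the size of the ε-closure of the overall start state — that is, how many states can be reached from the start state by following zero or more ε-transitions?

3

Work bottom-up. For each fragment F, track |ε-closure(F.start)| and whether F's accept lies in that closure (i.e. whether F accepts ε). A single-symbol fragment has closure size 1 and does not accept ε.
  d|b : new start ε-reaches every alternative's start; none of them accept ε, so the new accept is not reached: |closure| = 1 + 1 + 1 = 3
  (d|b)b : |closure| equals the left operand's closure size = 3 (its accept is not ε-reachable, so the closure stops there)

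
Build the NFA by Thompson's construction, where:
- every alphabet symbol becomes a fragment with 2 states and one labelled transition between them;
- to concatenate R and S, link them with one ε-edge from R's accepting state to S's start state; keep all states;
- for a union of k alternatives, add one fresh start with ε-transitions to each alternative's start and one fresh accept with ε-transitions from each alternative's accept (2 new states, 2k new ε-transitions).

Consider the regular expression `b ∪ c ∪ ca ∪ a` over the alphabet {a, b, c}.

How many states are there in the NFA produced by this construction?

Per subexpression:
Each of the 5 symbol leaves contributes a 2-state fragment.
  ca : 4 states
  b ∪ c ∪ ca ∪ a : 12 states

12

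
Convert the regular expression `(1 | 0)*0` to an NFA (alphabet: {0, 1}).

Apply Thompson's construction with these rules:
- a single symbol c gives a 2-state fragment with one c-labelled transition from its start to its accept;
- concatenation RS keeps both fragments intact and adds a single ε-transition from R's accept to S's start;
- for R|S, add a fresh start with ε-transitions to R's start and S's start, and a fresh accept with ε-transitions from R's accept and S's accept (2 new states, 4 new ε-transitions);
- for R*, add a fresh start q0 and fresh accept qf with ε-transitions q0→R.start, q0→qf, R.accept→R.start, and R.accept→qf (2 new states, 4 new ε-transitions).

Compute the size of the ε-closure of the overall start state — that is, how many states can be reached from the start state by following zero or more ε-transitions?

6

Compute the ε-closure size of each fragment's start state recursively; a symbol fragment's start has no outgoing ε-edge, so its closure is just itself (size 1).
  1 | 0 — C = 1 + 1 + 1 = 3 (the new accept is not ε-reachable since no branch accepts ε)
  (1 | 0)* — the star's fresh start ε-reaches both the body's start and the fresh accept: C = 2 + 3 = 5
  (1 | 0)*0 — C = 5 + 1 = 6 (closure spills across the concat boundary because the left factor accepts ε)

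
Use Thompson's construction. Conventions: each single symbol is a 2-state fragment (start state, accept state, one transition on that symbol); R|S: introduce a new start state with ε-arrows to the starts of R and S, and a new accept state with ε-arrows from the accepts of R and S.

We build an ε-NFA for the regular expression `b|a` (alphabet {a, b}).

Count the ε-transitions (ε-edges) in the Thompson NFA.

4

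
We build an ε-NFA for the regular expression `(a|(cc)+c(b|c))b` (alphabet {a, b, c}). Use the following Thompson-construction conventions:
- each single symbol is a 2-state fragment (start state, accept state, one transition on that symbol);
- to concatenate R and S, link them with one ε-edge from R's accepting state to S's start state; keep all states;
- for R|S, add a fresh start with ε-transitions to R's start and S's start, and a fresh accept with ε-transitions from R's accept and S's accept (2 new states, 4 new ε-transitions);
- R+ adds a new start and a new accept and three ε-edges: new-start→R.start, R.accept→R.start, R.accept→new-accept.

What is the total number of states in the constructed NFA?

20

Bottom-up over the parse tree:
Each of the 7 symbol leaves contributes a 2-state fragment.
  cc — 4 states
  (cc)+ — 6 states
  b|c — 6 states
  (cc)+c(b|c) — 14 states
  a|(cc)+c(b|c) — 18 states
  (a|(cc)+c(b|c))b — 20 states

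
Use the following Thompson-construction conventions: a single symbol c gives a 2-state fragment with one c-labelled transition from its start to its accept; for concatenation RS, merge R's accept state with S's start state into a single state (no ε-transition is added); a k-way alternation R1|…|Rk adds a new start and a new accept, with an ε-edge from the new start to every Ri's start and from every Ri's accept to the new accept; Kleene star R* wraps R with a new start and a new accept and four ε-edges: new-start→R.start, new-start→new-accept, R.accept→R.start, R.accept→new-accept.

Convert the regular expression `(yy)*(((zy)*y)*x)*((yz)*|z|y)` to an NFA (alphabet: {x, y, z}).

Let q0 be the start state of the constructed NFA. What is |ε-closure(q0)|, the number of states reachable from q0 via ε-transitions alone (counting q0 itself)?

Work bottom-up. For each fragment F, track |ε-closure(F.start)| and whether F's accept lies in that closure (i.e. whether F accepts ε). A single-symbol fragment has closure size 1 and does not accept ε.
  yy → |closure| equals the left operand's closure size = 1 (its accept is not ε-reachable, so the closure stops there)
  (yy)* → |closure| = 1 (new start) + 1 (body) + 1 (new accept) = 3
  zy → |closure| equals the left operand's closure size = 1 (its accept is not ε-reachable, so the closure stops there)
  (zy)* → new start has ε-edges to the inner start and to the new accept, so |closure| = 2 + 1 = 3
  (zy)*y → |closure| = 3 + (1−1) = 3 (closure spills across the concat boundary because the left factor accepts ε)
  ((zy)*y)* → new start has ε-edges to the inner start and to the new accept, so |closure| = 2 + 3 = 5
  ((zy)*y)*x → |closure| = 5 + (1−1) = 5 (closure spills across the concat boundary because the left factor accepts ε)
  (((zy)*y)*x)* → |closure| = 1 (new start) + 5 (body) + 1 (new accept) = 7
  yz → same as the first factor's closure: |closure| = 1
  (yz)* → the star's fresh start ε-reaches both the body's start and the fresh accept: |closure| = 2 + 1 = 3
  (yz)*|z|y → |closure| = 1 (new start) + (3 + 1 + 1) + 1 (new accept, since some branch ε-reaches its own accept) = 7
  (yy)*(((zy)*y)*x)*((yz)*|z|y) → |closure| = 3 + (7−1) + (7−1) = 15 (closure spills across the concat boundary because the left factor accepts ε)

15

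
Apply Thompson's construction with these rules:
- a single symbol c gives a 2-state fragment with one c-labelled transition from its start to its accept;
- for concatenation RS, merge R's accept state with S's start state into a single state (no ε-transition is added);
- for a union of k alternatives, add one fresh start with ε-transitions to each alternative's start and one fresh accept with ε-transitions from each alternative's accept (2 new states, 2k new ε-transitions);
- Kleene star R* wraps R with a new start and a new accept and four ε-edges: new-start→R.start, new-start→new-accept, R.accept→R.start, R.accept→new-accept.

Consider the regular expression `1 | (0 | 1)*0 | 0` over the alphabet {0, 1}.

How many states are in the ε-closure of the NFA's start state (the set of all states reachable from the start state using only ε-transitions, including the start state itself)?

8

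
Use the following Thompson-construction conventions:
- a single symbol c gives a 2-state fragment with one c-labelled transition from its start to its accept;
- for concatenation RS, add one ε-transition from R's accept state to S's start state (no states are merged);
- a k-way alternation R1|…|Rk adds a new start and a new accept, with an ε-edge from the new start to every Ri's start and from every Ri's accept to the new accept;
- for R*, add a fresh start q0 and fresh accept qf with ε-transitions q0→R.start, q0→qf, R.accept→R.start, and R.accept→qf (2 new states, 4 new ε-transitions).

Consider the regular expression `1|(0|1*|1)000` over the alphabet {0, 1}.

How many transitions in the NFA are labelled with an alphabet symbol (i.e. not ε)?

By structural recursion:
Each of the 7 symbol leaves contributes exactly 1 symbol transition.
  1* = 1 symbol transition
  0|1*|1 = 3 symbol transitions
  (0|1*|1)000 = 6 symbol transitions
  1|(0|1*|1)000 = 7 symbol transitions

7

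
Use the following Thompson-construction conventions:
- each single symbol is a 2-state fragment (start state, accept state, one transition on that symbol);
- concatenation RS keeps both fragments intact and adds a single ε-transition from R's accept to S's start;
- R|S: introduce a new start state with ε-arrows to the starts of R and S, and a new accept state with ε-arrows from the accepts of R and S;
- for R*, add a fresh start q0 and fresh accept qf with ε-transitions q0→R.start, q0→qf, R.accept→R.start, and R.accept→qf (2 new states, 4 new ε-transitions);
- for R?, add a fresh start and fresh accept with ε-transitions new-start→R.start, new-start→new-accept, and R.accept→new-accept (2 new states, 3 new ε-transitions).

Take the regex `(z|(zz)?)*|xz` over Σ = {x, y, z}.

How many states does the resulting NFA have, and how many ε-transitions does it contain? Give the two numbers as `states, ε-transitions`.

Per subexpression:
Each of the 5 symbol leaves contributes 2 states and 0 ε-transitions.
  zz : 4 states, 1 ε-transition
  (zz)? : 6 states, 4 ε-transitions
  z|(zz)? : 10 states, 8 ε-transitions
  (z|(zz)?)* : 12 states, 12 ε-transitions
  xz : 4 states, 1 ε-transition
  (z|(zz)?)*|xz : 18 states, 17 ε-transitions

18, 17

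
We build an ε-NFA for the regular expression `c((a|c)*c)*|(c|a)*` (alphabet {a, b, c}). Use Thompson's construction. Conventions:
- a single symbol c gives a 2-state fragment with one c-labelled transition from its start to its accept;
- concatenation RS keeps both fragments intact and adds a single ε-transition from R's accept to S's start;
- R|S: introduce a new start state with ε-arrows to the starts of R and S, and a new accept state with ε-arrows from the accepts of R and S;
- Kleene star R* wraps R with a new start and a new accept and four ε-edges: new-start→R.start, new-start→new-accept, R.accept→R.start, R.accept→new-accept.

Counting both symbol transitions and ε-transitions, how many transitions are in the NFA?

Building bottom-up:
Each of the 6 symbol leaves contributes 1 transition (1 symbol, 0 ε).
  a|c → 6 transitions (2 symbol, 4 ε)
  (a|c)* → 10 transitions (2 symbol, 8 ε)
  (a|c)*c → 12 transitions (3 symbol, 9 ε)
  ((a|c)*c)* → 16 transitions (3 symbol, 13 ε)
  c((a|c)*c)* → 18 transitions (4 symbol, 14 ε)
  c|a → 6 transitions (2 symbol, 4 ε)
  (c|a)* → 10 transitions (2 symbol, 8 ε)
  c((a|c)*c)*|(c|a)* → 32 transitions (6 symbol, 26 ε)

32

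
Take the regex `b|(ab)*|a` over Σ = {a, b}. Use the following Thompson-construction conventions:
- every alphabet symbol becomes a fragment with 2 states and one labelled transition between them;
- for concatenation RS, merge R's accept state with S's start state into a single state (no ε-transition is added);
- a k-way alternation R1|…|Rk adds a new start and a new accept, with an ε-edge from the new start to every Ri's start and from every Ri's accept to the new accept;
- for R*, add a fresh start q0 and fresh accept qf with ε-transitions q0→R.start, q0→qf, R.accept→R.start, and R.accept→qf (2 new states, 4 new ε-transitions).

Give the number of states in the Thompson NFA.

11

Per subexpression:
Each of the 4 symbol leaves contributes a 2-state fragment.
  ab : 3 states
  (ab)* : 5 states
  b|(ab)*|a : 11 states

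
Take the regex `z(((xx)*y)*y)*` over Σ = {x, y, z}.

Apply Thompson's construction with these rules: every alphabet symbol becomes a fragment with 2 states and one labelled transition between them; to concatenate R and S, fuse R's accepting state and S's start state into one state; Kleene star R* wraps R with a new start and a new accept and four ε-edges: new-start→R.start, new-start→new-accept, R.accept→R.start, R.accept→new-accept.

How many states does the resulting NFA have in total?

Recursing over subexpressions:
Each of the 5 symbol leaves contributes a 2-state fragment.
  xx : 3 states
  (xx)* : 5 states
  (xx)*y : 6 states
  ((xx)*y)* : 8 states
  ((xx)*y)*y : 9 states
  (((xx)*y)*y)* : 11 states
  z(((xx)*y)*y)* : 12 states

12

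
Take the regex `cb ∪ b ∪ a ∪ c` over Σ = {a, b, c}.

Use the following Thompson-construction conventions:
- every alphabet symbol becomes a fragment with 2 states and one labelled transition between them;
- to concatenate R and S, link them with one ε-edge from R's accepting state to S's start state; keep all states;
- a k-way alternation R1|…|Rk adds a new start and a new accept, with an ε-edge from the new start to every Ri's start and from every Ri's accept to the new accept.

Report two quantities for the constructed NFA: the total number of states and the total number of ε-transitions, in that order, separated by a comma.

By structural recursion:
Each of the 5 symbol leaves contributes 2 states and 0 ε-transitions.
  cb — 4 states, 1 ε-transition
  cb ∪ b ∪ a ∪ c — 12 states, 9 ε-transitions

12, 9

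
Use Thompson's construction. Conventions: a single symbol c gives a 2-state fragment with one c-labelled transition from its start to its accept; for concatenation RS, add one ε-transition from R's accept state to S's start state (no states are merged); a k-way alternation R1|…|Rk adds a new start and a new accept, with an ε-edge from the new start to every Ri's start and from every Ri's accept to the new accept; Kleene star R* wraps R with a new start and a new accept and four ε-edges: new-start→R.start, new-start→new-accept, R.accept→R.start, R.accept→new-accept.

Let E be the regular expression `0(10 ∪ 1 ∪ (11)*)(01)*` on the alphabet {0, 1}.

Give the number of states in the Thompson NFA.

22

Recursing over subexpressions:
Each of the 8 symbol leaves contributes a 2-state fragment.
  10 = 4 states
  11 = 4 states
  (11)* = 6 states
  10 ∪ 1 ∪ (11)* = 14 states
  01 = 4 states
  (01)* = 6 states
  0(10 ∪ 1 ∪ (11)*)(01)* = 22 states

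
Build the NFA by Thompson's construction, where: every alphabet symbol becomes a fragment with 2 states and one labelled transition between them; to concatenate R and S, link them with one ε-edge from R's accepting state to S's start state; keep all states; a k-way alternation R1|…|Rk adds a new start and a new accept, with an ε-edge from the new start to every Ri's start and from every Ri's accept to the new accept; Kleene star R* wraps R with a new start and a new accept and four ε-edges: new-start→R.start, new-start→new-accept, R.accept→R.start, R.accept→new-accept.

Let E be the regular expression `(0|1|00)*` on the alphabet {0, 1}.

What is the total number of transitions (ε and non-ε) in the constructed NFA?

15

By structural recursion:
Each of the 4 symbol leaves contributes 1 transition (1 symbol, 0 ε).
  00 — 3 transitions (2 symbol, 1 ε)
  0|1|00 — 11 transitions (4 symbol, 7 ε)
  (0|1|00)* — 15 transitions (4 symbol, 11 ε)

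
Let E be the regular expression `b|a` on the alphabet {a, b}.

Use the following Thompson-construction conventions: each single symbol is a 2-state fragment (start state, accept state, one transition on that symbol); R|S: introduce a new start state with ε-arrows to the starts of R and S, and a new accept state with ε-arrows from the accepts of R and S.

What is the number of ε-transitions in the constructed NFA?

Per subexpression:
Each of the 2 symbol leaves contributes 0 ε-transitions.
  b|a = 4 ε-transitions

4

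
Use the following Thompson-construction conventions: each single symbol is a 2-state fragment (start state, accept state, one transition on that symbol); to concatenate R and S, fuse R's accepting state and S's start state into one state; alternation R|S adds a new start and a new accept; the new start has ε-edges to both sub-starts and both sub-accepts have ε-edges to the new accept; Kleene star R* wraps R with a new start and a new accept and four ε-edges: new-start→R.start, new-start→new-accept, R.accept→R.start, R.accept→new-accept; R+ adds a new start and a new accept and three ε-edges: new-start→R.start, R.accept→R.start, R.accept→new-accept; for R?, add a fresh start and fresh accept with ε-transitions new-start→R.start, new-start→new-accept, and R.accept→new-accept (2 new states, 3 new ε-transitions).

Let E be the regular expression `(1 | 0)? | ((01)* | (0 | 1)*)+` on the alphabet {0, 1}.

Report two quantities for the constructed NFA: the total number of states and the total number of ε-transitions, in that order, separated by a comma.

Recursing over subexpressions:
Each of the 6 symbol leaves contributes 2 states and 0 ε-transitions.
  1 | 0 = 6 states, 4 ε-transitions
  (1 | 0)? = 8 states, 7 ε-transitions
  01 = 3 states, 0 ε-transitions
  (01)* = 5 states, 4 ε-transitions
  0 | 1 = 6 states, 4 ε-transitions
  (0 | 1)* = 8 states, 8 ε-transitions
  (01)* | (0 | 1)* = 15 states, 16 ε-transitions
  ((01)* | (0 | 1)*)+ = 17 states, 19 ε-transitions
  (1 | 0)? | ((01)* | (0 | 1)*)+ = 27 states, 30 ε-transitions

27, 30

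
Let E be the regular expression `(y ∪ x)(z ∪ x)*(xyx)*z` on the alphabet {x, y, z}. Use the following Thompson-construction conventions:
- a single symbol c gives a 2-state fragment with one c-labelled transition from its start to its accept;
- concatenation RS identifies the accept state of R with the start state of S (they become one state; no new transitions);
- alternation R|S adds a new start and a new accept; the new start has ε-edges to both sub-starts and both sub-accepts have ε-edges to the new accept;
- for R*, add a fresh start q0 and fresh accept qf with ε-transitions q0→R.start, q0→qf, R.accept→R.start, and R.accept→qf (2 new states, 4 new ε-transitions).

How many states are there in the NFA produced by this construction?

19

By structural recursion:
Each of the 8 symbol leaves contributes a 2-state fragment.
  y ∪ x : 6 states
  z ∪ x : 6 states
  (z ∪ x)* : 8 states
  xyx : 4 states
  (xyx)* : 6 states
  (y ∪ x)(z ∪ x)*(xyx)*z : 19 states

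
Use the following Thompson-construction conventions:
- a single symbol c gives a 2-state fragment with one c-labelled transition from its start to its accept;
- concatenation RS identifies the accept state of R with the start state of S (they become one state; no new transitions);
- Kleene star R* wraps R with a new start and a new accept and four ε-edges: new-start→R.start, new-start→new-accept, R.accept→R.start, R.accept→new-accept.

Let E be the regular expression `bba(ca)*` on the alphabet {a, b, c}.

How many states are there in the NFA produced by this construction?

8

By structural recursion:
Each of the 5 symbol leaves contributes a 2-state fragment.
  ca → 3 states
  (ca)* → 5 states
  bba(ca)* → 8 states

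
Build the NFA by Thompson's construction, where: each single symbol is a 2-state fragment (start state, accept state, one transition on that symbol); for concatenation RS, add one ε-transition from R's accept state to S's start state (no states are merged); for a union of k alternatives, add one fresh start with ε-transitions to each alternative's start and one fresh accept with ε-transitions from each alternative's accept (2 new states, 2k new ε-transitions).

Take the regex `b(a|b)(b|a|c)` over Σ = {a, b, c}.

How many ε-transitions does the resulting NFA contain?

12

Per subexpression:
Each of the 6 symbol leaves contributes 0 ε-transitions.
  a|b — 4 ε-transitions
  b|a|c — 6 ε-transitions
  b(a|b)(b|a|c) — 12 ε-transitions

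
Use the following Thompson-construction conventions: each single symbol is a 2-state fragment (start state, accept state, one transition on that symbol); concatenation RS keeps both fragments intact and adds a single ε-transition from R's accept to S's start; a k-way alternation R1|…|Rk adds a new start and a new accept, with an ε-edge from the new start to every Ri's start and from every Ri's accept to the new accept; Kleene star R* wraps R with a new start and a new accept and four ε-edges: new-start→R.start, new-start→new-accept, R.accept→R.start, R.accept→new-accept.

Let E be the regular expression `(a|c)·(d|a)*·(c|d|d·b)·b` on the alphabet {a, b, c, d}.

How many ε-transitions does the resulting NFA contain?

Bottom-up over the parse tree:
Each of the 9 symbol leaves contributes 0 ε-transitions.
  a|c : 4 ε-transitions
  d|a : 4 ε-transitions
  (d|a)* : 8 ε-transitions
  d·b : 1 ε-transition
  c|d|d·b : 7 ε-transitions
  (a|c)·(d|a)*·(c|d|d·b)·b : 22 ε-transitions

22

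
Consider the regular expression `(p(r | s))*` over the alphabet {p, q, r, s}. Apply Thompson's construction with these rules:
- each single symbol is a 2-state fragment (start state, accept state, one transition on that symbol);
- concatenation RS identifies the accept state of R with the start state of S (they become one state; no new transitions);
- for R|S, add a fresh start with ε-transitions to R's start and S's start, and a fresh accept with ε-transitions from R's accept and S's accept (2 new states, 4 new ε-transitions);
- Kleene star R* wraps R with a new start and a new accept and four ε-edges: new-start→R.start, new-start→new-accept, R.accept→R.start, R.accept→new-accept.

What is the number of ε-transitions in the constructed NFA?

Bottom-up over the parse tree:
Each of the 3 symbol leaves contributes 0 ε-transitions.
  r | s → 4 ε-transitions
  p(r | s) → 4 ε-transitions
  (p(r | s))* → 8 ε-transitions

8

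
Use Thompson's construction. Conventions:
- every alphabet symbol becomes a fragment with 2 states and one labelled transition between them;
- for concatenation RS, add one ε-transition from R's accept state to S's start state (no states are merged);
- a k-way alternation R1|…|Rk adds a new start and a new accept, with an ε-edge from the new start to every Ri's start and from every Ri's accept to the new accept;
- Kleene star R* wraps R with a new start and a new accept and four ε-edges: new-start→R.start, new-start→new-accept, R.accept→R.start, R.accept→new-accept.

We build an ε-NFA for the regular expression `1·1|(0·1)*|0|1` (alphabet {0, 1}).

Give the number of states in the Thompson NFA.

Per subexpression:
Each of the 6 symbol leaves contributes a 2-state fragment.
  1·1 — 4 states
  0·1 — 4 states
  (0·1)* — 6 states
  1·1|(0·1)*|0|1 — 16 states

16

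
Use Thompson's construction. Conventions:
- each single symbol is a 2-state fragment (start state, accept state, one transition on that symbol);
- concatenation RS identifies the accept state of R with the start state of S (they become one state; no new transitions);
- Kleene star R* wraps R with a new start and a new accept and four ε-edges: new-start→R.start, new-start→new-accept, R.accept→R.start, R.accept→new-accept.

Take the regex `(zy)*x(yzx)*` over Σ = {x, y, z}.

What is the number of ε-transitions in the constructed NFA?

Bottom-up over the parse tree:
Each of the 6 symbol leaves contributes 0 ε-transitions.
  zy = 0 ε-transitions
  (zy)* = 4 ε-transitions
  yzx = 0 ε-transitions
  (yzx)* = 4 ε-transitions
  (zy)*x(yzx)* = 8 ε-transitions

8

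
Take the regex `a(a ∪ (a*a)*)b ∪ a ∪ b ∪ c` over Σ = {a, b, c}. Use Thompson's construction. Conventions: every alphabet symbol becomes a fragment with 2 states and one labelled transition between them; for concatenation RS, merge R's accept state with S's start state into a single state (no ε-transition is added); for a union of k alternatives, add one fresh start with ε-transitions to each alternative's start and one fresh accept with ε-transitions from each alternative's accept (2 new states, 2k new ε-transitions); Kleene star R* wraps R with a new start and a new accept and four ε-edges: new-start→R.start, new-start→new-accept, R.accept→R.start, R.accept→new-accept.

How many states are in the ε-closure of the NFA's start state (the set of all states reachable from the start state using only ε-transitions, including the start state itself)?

5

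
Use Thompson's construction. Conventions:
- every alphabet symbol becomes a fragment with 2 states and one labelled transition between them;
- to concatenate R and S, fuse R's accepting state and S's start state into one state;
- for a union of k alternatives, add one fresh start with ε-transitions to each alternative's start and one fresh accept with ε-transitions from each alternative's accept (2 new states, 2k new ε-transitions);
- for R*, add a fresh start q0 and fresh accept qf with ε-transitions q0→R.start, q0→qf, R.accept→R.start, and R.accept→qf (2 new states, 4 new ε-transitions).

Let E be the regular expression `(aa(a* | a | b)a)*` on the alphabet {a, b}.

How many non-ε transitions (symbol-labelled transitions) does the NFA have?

6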